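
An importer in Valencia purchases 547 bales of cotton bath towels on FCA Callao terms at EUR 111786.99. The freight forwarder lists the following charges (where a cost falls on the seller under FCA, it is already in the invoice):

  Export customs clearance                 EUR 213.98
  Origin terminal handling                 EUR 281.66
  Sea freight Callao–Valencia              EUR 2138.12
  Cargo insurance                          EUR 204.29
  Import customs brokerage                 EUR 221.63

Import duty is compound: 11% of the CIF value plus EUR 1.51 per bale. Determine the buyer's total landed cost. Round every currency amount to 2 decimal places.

FCA: the seller delivers export-cleared goods to the carrier; the buyer bears costs from that point.
Already in the invoice (seller's account under FCA): export clearance — exclude.
CIF value = FCA price + origin terminal + freight + insurance = 111786.99 + 281.66 + 2138.12 + 204.29 = 114411.06
Ad valorem component: 114411.06 × 11% = 12585.22
Specific component: 547 × 1.51 = 825.97
Import duty = 12585.22 + 825.97 = 13411.19
Buyer bears: origin terminal 281.66 + freight 2138.12 + insurance 204.29 + brokerage 221.63 + duty 13411.19 = 16256.89
Landed cost = invoice 111786.99 + 16256.89 = 128043.88

Total landed cost: EUR 128043.88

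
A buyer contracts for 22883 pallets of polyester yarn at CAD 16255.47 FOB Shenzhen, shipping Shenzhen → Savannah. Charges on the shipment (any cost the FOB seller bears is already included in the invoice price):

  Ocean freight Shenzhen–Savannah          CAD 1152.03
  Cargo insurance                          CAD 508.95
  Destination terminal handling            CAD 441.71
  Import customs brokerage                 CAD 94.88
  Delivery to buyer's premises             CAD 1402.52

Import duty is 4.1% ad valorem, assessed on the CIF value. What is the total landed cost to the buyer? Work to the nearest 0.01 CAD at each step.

Total landed cost: CAD 20590.13

FOB: the seller bears costs until goods are on board at the origin port; the buyer bears freight, insurance and all costs thereafter.
CIF value = FOB price + freight + insurance = 16255.47 + 1152.03 + 508.95 = 17916.45
Import duty = 17916.45 × 4.1% = 734.57
Buyer bears: freight 1152.03 + insurance 508.95 + destination terminal 441.71 + brokerage 94.88 + delivery 1402.52 + duty 734.57 = 4334.66
Landed cost = invoice 16255.47 + 4334.66 = 20590.13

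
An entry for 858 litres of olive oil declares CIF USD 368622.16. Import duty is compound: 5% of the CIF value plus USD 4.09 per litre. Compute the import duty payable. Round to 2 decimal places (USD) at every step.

Ad valorem component: 368622.16 × 5% = 18431.11
Specific component: 858 × 4.09 = 3509.22
Import duty = 18431.11 + 3509.22 = 21940.33

Import duty: USD 21940.33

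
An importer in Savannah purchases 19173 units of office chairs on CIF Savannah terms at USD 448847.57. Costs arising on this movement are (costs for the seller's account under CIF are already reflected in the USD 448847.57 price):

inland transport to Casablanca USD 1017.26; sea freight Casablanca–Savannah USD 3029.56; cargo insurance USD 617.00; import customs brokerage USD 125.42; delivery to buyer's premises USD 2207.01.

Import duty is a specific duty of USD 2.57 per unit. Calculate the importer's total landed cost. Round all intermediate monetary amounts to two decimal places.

Total landed cost: USD 500454.61

CIF: the seller pays costs through ocean freight and marine insurance to the destination port.
Already in the invoice (seller's account under CIF): inland to port, freight, insurance — exclude.
The CIF price already equals the CIF value: 448847.57
Import duty = 19173 × 2.57 = 49274.61
Buyer bears: brokerage 125.42 + delivery 2207.01 + duty 49274.61 = 51607.04
Landed cost = invoice 448847.57 + 51607.04 = 500454.61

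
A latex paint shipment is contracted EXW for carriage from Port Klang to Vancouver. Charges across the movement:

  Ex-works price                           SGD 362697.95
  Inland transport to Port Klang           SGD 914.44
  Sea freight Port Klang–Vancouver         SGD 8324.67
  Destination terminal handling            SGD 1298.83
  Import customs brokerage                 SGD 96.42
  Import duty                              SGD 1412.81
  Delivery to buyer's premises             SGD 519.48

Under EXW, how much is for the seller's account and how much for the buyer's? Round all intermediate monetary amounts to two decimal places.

EXW: the seller makes goods available at their premises; the buyer bears all onward costs.
Seller's account: goods 362697.95 = 362697.95
Buyer's account: inland to port 914.44 + freight 8324.67 + destination terminal 1298.83 + brokerage 96.42 + duty 1412.81 + delivery 519.48 = 12566.65

Seller: SGD 362697.95; buyer: SGD 12566.65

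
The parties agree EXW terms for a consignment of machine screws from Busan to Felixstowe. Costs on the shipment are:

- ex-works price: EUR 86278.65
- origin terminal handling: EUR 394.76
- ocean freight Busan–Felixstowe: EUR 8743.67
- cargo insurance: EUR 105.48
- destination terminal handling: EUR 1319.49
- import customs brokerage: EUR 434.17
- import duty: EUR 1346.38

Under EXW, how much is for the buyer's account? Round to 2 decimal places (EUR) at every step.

Buyer's account: EUR 12343.95

EXW: the seller makes goods available at their premises; the buyer bears all onward costs.
Seller's account: goods 86278.65 = 86278.65
Buyer's account: origin terminal 394.76 + freight 8743.67 + insurance 105.48 + destination terminal 1319.49 + brokerage 434.17 + duty 1346.38 = 12343.95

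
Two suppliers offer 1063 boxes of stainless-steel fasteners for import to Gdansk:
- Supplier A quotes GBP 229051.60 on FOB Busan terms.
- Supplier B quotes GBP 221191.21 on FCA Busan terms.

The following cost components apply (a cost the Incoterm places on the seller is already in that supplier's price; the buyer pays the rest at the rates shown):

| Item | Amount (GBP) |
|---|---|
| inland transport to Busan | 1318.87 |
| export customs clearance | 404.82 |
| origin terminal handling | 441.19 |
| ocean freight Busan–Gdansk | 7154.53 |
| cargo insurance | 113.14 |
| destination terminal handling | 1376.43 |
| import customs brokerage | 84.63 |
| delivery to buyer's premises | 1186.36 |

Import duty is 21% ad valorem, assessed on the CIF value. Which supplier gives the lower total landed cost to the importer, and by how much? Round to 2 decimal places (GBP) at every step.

Supplier A (FOB):
CIF value = FOB price + freight + insurance = 229051.60 + 7154.53 + 113.14 = 236319.27
Import duty = 236319.27 × 21% = 49627.05
Buyer bears (A): 7154.53 + 113.14 + 1376.43 + 84.63 + 1186.36 = 9915.09
Landed cost (A) = invoice 229051.60 + 9915.09 + duty 49627.05 = 288593.74
Supplier B (FCA):
CIF value = FCA price + origin terminal + freight + insurance = 221191.21 + 441.19 + 7154.53 + 113.14 = 228900.07
Import duty = 228900.07 × 21% = 48069.01
Buyer bears (B): 441.19 + 7154.53 + 113.14 + 1376.43 + 84.63 + 1186.36 = 10356.28
Landed cost (B) = invoice 221191.21 + 10356.28 + duty 48069.01 = 279616.50
Difference = |288593.74 − 279616.50| = 8977.24

Supplier B is cheaper by GBP 8977.24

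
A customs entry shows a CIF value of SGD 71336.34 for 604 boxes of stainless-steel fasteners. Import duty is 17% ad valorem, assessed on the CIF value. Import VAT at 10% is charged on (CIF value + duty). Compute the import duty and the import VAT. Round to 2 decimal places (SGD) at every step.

Import duty = 71336.34 × 17% = 12127.18
VAT base = CIF + duty = 71336.34 + 12127.18 = 83463.52
Import VAT = 83463.52 × 10% = 8346.35

Import duty: SGD 12127.18; import VAT: SGD 8346.35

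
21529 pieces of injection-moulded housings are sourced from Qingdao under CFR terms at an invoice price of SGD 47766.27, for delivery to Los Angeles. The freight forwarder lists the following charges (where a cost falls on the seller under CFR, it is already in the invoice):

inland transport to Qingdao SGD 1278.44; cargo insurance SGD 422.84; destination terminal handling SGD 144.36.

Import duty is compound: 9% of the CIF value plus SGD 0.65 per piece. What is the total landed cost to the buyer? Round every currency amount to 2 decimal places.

CFR: the seller pays costs through ocean freight to the destination port, but not insurance.
Already in the invoice (seller's account under CFR): inland to port — exclude.
CIF value = CFR price + insurance = 47766.27 + 422.84 = 48189.11
Ad valorem component: 48189.11 × 9% = 4337.02
Specific component: 21529 × 0.65 = 13993.85
Import duty = 4337.02 + 13993.85 = 18330.87
Buyer bears: insurance 422.84 + destination terminal 144.36 + duty 18330.87 = 18898.07
Landed cost = invoice 47766.27 + 18898.07 = 66664.34

Total landed cost: SGD 66664.34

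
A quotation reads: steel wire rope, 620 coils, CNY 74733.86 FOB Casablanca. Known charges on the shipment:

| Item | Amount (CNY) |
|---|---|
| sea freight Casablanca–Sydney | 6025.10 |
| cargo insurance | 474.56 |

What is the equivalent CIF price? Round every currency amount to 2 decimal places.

From FOB to CIF, the seller additionally bears: freight, insurance.
CIF price = 74733.86 + 6025.10 + 474.56 = 81233.52

CIF price: CNY 81233.52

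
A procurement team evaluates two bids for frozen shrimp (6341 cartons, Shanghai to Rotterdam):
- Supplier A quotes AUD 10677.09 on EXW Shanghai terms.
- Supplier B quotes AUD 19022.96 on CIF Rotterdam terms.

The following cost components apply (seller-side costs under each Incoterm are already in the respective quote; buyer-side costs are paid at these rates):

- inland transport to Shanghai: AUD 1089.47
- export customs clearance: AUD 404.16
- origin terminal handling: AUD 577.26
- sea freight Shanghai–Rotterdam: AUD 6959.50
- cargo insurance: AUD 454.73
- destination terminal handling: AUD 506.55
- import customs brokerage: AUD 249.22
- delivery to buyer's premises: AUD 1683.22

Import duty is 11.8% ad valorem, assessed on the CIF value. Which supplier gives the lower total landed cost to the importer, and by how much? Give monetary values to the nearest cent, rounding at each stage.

Supplier B is cheaper by AUD 1273.68

Supplier A (EXW):
CIF value = EXW price + inland to port + export clearance + origin terminal + freight + insurance = 10677.09 + 1089.47 + 404.16 + 577.26 + 6959.50 + 454.73 = 20162.21
Import duty = 20162.21 × 11.8% = 2379.14
Buyer bears (A): 1089.47 + 404.16 + 577.26 + 6959.50 + 454.73 + 506.55 + 249.22 + 1683.22 = 11924.11
Landed cost (A) = invoice 10677.09 + 11924.11 + duty 2379.14 = 24980.34
Supplier B (CIF):
The CIF price already equals the CIF value: 19022.96
Import duty = 19022.96 × 11.8% = 2244.71
Buyer bears (B): 506.55 + 249.22 + 1683.22 = 2438.99
Landed cost (B) = invoice 19022.96 + 2438.99 + duty 2244.71 = 23706.66
Difference = |24980.34 − 23706.66| = 1273.68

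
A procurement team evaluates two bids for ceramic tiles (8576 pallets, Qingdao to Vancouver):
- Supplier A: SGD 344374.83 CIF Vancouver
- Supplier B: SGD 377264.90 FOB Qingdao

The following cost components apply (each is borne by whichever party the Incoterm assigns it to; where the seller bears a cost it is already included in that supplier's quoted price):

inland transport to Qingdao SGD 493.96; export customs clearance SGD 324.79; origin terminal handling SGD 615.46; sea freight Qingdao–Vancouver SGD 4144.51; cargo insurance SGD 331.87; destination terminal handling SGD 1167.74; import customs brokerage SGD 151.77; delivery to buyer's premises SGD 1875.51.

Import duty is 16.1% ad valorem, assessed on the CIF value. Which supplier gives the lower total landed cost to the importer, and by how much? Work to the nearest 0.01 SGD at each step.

Supplier A (CIF):
The CIF price already equals the CIF value: 344374.83
Import duty = 344374.83 × 16.1% = 55444.35
Buyer bears (A): 1167.74 + 151.77 + 1875.51 = 3195.02
Landed cost (A) = invoice 344374.83 + 3195.02 + duty 55444.35 = 403014.20
Supplier B (FOB):
CIF value = FOB price + freight + insurance = 377264.90 + 4144.51 + 331.87 = 381741.28
Import duty = 381741.28 × 16.1% = 61460.35
Buyer bears (B): 4144.51 + 331.87 + 1167.74 + 151.77 + 1875.51 = 7671.40
Landed cost (B) = invoice 377264.90 + 7671.40 + duty 61460.35 = 446396.65
Difference = |403014.20 − 446396.65| = 43382.45

Supplier A is cheaper by SGD 43382.45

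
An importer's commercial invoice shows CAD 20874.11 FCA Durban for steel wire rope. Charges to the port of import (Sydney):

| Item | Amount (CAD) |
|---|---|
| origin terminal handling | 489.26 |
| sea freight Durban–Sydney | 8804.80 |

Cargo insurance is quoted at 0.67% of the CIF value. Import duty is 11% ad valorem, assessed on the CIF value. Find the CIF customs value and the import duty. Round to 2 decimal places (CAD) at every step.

CIF value: CAD 30371.66; import duty: CAD 3340.88

Let C be the CIF value. C = FCA price + pre-shipment costs + freight + 0.67% × C
C − 0.67% × C = 20874.11 + 489.26 + 8804.80
0.9933 × C = 30168.17
C = 30168.17 / 0.9933 = 30371.66
Insurance premium = 0.67% × 30371.66 = 203.49
Import duty = 30371.66 × 11% = 3340.88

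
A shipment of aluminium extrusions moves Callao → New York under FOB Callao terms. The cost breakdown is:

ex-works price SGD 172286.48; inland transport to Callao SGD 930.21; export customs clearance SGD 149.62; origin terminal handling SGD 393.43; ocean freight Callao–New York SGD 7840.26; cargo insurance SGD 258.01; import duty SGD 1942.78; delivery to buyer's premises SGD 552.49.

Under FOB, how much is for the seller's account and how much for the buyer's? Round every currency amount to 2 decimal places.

FOB: the seller bears costs until goods are on board at the origin port; the buyer bears freight, insurance and all costs thereafter.
Seller's account: goods 172286.48 + inland to port 930.21 + export clearance 149.62 + origin terminal 393.43 = 173759.74
Buyer's account: freight 7840.26 + insurance 258.01 + duty 1942.78 + delivery 552.49 = 10593.54

Seller: SGD 173759.74; buyer: SGD 10593.54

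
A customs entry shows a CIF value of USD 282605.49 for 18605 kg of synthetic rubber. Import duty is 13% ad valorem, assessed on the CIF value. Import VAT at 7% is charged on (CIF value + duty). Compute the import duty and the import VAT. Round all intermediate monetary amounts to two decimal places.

Import duty = 282605.49 × 13% = 36738.71
VAT base = CIF + duty = 282605.49 + 36738.71 = 319344.20
Import VAT = 319344.20 × 7% = 22354.09

Import duty: USD 36738.71; import VAT: USD 22354.09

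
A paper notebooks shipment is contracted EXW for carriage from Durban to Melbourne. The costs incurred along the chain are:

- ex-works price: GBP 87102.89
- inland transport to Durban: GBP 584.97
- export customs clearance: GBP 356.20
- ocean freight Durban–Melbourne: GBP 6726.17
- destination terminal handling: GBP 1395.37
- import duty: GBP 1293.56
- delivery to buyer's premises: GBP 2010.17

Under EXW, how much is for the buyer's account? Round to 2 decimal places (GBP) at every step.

EXW: the seller makes goods available at their premises; the buyer bears all onward costs.
Seller's account: goods 87102.89 = 87102.89
Buyer's account: inland to port 584.97 + export clearance 356.20 + freight 6726.17 + destination terminal 1395.37 + duty 1293.56 + delivery 2010.17 = 12366.44

Buyer's account: GBP 12366.44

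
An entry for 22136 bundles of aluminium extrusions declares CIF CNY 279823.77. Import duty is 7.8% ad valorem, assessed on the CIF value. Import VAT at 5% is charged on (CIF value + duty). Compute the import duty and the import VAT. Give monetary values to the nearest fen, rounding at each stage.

Import duty = 279823.77 × 7.8% = 21826.25
VAT base = CIF + duty = 279823.77 + 21826.25 = 301650.02
Import VAT = 301650.02 × 5% = 15082.50

Import duty: CNY 21826.25; import VAT: CNY 15082.50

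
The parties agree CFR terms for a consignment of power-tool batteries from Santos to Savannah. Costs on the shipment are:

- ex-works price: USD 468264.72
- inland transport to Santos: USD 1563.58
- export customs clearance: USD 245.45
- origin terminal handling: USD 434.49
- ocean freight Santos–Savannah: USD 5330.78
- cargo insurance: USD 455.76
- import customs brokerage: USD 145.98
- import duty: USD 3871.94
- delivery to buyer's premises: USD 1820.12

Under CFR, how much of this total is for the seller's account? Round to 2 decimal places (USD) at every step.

Seller's account: USD 475839.02

CFR: the seller pays costs through ocean freight to the destination port, but not insurance.
Seller's account: goods 468264.72 + inland to port 1563.58 + export clearance 245.45 + origin terminal 434.49 + freight 5330.78 = 475839.02
Buyer's account: insurance 455.76 + brokerage 145.98 + duty 3871.94 + delivery 1820.12 = 6293.80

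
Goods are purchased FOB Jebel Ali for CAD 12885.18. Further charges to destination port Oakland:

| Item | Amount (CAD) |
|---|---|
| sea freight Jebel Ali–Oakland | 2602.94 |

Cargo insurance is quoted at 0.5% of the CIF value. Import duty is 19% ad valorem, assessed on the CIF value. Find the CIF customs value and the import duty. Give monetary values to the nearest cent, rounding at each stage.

Let C be the CIF value. C = FOB price + freight + 0.5% × C
C − 0.5% × C = 12885.18 + 2602.94
0.995 × C = 15488.12
C = 15488.12 / 0.995 = 15565.95
Insurance premium = 0.5% × 15565.95 = 77.83
Import duty = 15565.95 × 19% = 2957.53

CIF value: CAD 15565.95; import duty: CAD 2957.53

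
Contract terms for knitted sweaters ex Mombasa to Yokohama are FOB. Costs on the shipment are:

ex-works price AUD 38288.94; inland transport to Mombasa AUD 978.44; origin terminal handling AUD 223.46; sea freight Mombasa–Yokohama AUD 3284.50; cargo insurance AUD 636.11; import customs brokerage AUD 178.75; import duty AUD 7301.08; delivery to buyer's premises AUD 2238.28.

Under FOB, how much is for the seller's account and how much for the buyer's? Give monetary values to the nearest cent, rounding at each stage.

Seller: AUD 39490.84; buyer: AUD 13638.72

FOB: the seller bears costs until goods are on board at the origin port; the buyer bears freight, insurance and all costs thereafter.
Seller's account: goods 38288.94 + inland to port 978.44 + origin terminal 223.46 = 39490.84
Buyer's account: freight 3284.50 + insurance 636.11 + brokerage 178.75 + duty 7301.08 + delivery 2238.28 = 13638.72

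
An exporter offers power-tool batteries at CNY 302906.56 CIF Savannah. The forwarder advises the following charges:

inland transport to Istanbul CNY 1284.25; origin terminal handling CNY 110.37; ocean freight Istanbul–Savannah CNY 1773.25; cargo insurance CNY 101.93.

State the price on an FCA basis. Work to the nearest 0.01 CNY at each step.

Not relevant to the conversion: inland to port — on the seller under both CIF and FCA; already in the CIF price and stays in the FCA price.
From CIF to FCA, the seller no longer bears: origin terminal, freight, insurance.
FCA price = 302906.56 − 110.37 − 1773.25 − 101.93 = 300921.01

FCA price: CNY 300921.01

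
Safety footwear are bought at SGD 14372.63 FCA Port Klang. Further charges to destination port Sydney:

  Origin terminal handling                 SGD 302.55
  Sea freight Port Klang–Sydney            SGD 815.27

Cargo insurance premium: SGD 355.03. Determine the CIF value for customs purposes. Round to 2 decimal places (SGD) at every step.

CIF = FCA price + pre-shipment costs + freight + insurance
CIF = 14372.63 + 302.55 + 815.27 + 355.03 = 15845.48

CIF value: SGD 15845.48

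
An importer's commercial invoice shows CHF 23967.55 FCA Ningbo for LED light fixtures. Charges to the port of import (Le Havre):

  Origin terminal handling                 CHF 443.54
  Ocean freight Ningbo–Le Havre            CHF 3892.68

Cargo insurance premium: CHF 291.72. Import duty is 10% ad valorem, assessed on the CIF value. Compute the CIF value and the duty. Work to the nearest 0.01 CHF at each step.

CIF value: CHF 28595.49; import duty: CHF 2859.55

CIF = FCA price + pre-shipment costs + freight + insurance
CIF = 23967.55 + 443.54 + 3892.68 + 291.72 = 28595.49
Import duty = 28595.49 × 10% = 2859.55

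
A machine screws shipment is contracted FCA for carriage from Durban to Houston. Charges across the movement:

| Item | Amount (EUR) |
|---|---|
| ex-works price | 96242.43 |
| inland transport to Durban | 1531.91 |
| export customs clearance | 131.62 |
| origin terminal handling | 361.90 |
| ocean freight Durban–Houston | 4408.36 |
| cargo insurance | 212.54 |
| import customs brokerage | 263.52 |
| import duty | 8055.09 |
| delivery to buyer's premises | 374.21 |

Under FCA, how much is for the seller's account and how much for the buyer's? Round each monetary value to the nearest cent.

Seller: EUR 97905.96; buyer: EUR 13675.62

FCA: the seller delivers export-cleared goods to the carrier; the buyer bears costs from that point.
Seller's account: goods 96242.43 + inland to port 1531.91 + export clearance 131.62 = 97905.96
Buyer's account: origin terminal 361.90 + freight 4408.36 + insurance 212.54 + brokerage 263.52 + duty 8055.09 + delivery 374.21 = 13675.62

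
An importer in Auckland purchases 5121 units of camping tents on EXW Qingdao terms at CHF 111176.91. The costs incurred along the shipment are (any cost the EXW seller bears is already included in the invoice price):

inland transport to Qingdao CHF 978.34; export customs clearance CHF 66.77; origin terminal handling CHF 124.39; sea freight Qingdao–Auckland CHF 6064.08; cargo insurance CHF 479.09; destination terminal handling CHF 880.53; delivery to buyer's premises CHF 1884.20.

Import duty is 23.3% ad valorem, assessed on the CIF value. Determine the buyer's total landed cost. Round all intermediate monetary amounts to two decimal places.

EXW: the seller makes goods available at their premises; the buyer bears all onward costs.
CIF value = EXW price + inland to port + export clearance + origin terminal + freight + insurance = 111176.91 + 978.34 + 66.77 + 124.39 + 6064.08 + 479.09 = 118889.58
Import duty = 118889.58 × 23.3% = 27701.27
Buyer bears: inland to port 978.34 + export clearance 66.77 + origin terminal 124.39 + freight 6064.08 + insurance 479.09 + destination terminal 880.53 + delivery 1884.20 + duty 27701.27 = 38178.67
Landed cost = invoice 111176.91 + 38178.67 = 149355.58

Total landed cost: CHF 149355.58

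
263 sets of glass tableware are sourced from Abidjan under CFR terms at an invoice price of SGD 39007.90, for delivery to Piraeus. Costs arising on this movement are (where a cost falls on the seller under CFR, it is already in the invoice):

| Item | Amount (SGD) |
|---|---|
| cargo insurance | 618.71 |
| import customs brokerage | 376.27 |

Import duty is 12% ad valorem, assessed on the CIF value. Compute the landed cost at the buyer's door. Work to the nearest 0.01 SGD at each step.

Total landed cost: SGD 44758.07

CFR: the seller pays costs through ocean freight to the destination port, but not insurance.
CIF value = CFR price + insurance = 39007.90 + 618.71 = 39626.61
Import duty = 39626.61 × 12% = 4755.19
Buyer bears: insurance 618.71 + brokerage 376.27 + duty 4755.19 = 5750.17
Landed cost = invoice 39007.90 + 5750.17 = 44758.07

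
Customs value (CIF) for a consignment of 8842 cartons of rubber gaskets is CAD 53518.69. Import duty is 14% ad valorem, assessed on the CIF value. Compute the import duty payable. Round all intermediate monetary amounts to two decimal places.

Import duty: CAD 7492.62

Import duty = 53518.69 × 14% = 7492.62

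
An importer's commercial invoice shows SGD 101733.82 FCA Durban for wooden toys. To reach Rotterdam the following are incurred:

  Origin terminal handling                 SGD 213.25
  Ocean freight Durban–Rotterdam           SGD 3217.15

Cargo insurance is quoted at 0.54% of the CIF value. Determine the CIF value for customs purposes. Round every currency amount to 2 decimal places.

CIF value: SGD 105735.19

Let C be the CIF value. C = FCA price + pre-shipment costs + freight + 0.54% × C
C − 0.54% × C = 101733.82 + 213.25 + 3217.15
0.9946 × C = 105164.22
C = 105164.22 / 0.9946 = 105735.19
Insurance premium = 0.54% × 105735.19 = 570.97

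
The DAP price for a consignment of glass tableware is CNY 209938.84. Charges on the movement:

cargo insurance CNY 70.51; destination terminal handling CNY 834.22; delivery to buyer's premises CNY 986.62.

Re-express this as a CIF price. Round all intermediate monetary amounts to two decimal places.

Not relevant to the conversion: insurance — on the seller under both DAP and CIF; already in the DAP price and stays in the CIF price.
From DAP to CIF, the seller no longer bears: destination terminal, delivery.
CIF price = 209938.84 − 834.22 − 986.62 = 208118.00

CIF price: CNY 208118.00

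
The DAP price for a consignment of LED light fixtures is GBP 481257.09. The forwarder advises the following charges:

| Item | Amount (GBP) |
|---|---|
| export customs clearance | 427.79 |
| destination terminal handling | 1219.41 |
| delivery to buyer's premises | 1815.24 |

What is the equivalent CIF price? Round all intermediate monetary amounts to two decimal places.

Not relevant to the conversion: export clearance — on the seller under both DAP and CIF; already in the DAP price and stays in the CIF price.
From DAP to CIF, the seller no longer bears: destination terminal, delivery.
CIF price = 481257.09 − 1219.41 − 1815.24 = 478222.44

CIF price: GBP 478222.44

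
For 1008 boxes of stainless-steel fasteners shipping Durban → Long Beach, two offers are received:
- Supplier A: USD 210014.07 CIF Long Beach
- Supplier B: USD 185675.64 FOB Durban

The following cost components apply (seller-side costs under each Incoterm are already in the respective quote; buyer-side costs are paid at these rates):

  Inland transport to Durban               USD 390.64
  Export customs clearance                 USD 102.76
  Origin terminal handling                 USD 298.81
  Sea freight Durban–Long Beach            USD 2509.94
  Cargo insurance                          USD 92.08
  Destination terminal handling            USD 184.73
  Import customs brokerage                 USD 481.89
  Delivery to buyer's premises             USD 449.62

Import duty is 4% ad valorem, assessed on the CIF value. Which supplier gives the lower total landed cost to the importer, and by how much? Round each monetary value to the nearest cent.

Supplier A (CIF):
The CIF price already equals the CIF value: 210014.07
Import duty = 210014.07 × 4% = 8400.56
Buyer bears (A): 184.73 + 481.89 + 449.62 = 1116.24
Landed cost (A) = invoice 210014.07 + 1116.24 + duty 8400.56 = 219530.87
Supplier B (FOB):
CIF value = FOB price + freight + insurance = 185675.64 + 2509.94 + 92.08 = 188277.66
Import duty = 188277.66 × 4% = 7531.11
Buyer bears (B): 2509.94 + 92.08 + 184.73 + 481.89 + 449.62 = 3718.26
Landed cost (B) = invoice 185675.64 + 3718.26 + duty 7531.11 = 196925.01
Difference = |219530.87 − 196925.01| = 22605.86

Supplier B is cheaper by USD 22605.86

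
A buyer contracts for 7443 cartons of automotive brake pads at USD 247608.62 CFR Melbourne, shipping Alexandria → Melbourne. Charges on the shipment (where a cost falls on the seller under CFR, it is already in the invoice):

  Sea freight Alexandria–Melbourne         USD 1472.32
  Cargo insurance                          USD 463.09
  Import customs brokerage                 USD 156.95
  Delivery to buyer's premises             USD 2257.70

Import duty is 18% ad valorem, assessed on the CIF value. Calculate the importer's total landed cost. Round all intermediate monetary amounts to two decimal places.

Total landed cost: USD 295139.27

CFR: the seller pays costs through ocean freight to the destination port, but not insurance.
Already in the invoice (seller's account under CFR): freight — exclude.
CIF value = CFR price + insurance = 247608.62 + 463.09 = 248071.71
Import duty = 248071.71 × 18% = 44652.91
Buyer bears: insurance 463.09 + brokerage 156.95 + delivery 2257.70 + duty 44652.91 = 47530.65
Landed cost = invoice 247608.62 + 47530.65 = 295139.27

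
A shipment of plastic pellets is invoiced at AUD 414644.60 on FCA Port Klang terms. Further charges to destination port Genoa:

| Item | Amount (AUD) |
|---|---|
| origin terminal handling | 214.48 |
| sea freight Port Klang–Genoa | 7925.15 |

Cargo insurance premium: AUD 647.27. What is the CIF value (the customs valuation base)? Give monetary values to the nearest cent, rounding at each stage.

CIF = FCA price + pre-shipment costs + freight + insurance
CIF = 414644.60 + 214.48 + 7925.15 + 647.27 = 423431.50

CIF value: AUD 423431.50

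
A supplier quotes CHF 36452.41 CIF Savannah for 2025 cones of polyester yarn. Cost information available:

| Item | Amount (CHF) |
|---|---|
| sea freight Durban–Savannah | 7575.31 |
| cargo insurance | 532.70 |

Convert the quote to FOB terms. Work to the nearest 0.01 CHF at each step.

From CIF to FOB, the seller no longer bears: freight, insurance.
FOB price = 36452.41 − 7575.31 − 532.70 = 28344.40

FOB price: CHF 28344.40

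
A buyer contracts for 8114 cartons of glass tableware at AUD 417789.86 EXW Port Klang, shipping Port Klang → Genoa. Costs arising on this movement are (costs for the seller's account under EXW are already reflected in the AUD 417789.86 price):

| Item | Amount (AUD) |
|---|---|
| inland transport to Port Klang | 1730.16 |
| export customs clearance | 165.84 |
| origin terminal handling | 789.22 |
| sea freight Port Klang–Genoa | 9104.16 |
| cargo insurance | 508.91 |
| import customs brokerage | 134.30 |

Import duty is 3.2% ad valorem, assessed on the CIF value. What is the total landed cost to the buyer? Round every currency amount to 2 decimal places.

EXW: the seller makes goods available at their premises; the buyer bears all onward costs.
CIF value = EXW price + inland to port + export clearance + origin terminal + freight + insurance = 417789.86 + 1730.16 + 165.84 + 789.22 + 9104.16 + 508.91 = 430088.15
Import duty = 430088.15 × 3.2% = 13762.82
Buyer bears: inland to port 1730.16 + export clearance 165.84 + origin terminal 789.22 + freight 9104.16 + insurance 508.91 + brokerage 134.30 + duty 13762.82 = 26195.41
Landed cost = invoice 417789.86 + 26195.41 = 443985.27

Total landed cost: AUD 443985.27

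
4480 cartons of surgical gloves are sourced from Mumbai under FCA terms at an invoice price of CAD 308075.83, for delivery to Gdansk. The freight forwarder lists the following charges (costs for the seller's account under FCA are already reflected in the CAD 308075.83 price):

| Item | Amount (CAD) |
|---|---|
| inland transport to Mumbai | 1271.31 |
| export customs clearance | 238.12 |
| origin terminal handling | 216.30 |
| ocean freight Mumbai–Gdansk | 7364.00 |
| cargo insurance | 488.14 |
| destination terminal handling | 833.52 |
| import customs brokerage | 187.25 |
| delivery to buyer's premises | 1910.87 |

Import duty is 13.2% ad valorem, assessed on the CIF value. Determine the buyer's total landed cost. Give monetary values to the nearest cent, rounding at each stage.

FCA: the seller delivers export-cleared goods to the carrier; the buyer bears costs from that point.
Already in the invoice (seller's account under FCA): inland to port, export clearance — exclude.
CIF value = FCA price + origin terminal + freight + insurance = 308075.83 + 216.30 + 7364.00 + 488.14 = 316144.27
Import duty = 316144.27 × 13.2% = 41731.04
Buyer bears: origin terminal 216.30 + freight 7364.00 + insurance 488.14 + destination terminal 833.52 + brokerage 187.25 + delivery 1910.87 + duty 41731.04 = 52731.12
Landed cost = invoice 308075.83 + 52731.12 = 360806.95

Total landed cost: CAD 360806.95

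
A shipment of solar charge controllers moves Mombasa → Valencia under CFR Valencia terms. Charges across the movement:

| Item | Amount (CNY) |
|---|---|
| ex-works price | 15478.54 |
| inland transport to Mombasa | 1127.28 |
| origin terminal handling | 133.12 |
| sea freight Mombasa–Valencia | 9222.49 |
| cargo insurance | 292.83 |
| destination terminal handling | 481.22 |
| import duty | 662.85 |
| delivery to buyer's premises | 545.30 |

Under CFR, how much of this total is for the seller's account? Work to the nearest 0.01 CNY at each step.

CFR: the seller pays costs through ocean freight to the destination port, but not insurance.
Seller's account: goods 15478.54 + inland to port 1127.28 + origin terminal 133.12 + freight 9222.49 = 25961.43
Buyer's account: insurance 292.83 + destination terminal 481.22 + duty 662.85 + delivery 545.30 = 1982.20

Seller's account: CNY 25961.43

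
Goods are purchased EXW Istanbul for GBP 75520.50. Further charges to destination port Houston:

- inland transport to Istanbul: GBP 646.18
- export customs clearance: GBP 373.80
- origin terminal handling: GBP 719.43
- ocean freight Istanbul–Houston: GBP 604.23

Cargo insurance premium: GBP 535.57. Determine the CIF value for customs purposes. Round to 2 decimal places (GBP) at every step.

CIF = EXW price + pre-shipment costs + freight + insurance
CIF = 75520.50 + 646.18 + 373.80 + 719.43 + 604.23 + 535.57 = 78399.71

CIF value: GBP 78399.71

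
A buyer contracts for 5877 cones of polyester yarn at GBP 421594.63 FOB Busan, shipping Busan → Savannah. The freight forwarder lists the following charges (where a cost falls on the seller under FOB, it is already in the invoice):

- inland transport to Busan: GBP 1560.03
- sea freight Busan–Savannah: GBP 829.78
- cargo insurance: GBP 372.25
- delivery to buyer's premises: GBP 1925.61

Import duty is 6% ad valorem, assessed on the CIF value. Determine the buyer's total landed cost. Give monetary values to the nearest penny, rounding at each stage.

Total landed cost: GBP 450090.07

FOB: the seller bears costs until goods are on board at the origin port; the buyer bears freight, insurance and all costs thereafter.
Already in the invoice (seller's account under FOB): inland to port — exclude.
CIF value = FOB price + freight + insurance = 421594.63 + 829.78 + 372.25 = 422796.66
Import duty = 422796.66 × 6% = 25367.80
Buyer bears: freight 829.78 + insurance 372.25 + delivery 1925.61 + duty 25367.80 = 28495.44
Landed cost = invoice 421594.63 + 28495.44 = 450090.07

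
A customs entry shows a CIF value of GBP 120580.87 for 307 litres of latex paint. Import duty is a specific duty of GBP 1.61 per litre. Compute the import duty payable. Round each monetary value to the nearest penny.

Import duty = 307 × 1.61 = 494.27

Import duty: GBP 494.27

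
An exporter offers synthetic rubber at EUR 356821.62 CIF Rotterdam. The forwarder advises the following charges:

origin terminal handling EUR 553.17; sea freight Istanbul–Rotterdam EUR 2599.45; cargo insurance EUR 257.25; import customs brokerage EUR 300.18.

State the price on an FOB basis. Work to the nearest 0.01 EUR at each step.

FOB price: EUR 353964.92

Not relevant to the conversion: origin terminal — on the seller under both CIF and FOB; already in the CIF price and stays in the FOB price. brokerage — on the buyer under both terms; not part of either seller's price.
From CIF to FOB, the seller no longer bears: freight, insurance.
FOB price = 356821.62 − 2599.45 − 257.25 = 353964.92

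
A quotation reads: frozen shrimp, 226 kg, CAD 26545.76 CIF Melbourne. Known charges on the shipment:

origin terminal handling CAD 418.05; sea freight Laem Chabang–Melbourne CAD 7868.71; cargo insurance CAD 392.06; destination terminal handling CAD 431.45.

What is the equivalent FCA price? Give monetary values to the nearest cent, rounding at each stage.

FCA price: CAD 17866.94

Not relevant to the conversion: destination terminal — on the buyer under both terms; not part of either seller's price.
From CIF to FCA, the seller no longer bears: origin terminal, freight, insurance.
FCA price = 26545.76 − 418.05 − 7868.71 − 392.06 = 17866.94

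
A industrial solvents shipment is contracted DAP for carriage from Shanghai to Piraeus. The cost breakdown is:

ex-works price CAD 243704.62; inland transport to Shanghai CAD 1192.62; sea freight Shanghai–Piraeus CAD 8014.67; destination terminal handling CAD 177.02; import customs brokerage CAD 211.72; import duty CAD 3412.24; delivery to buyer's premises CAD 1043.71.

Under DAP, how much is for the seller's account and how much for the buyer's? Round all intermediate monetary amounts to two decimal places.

DAP: the seller bears all costs to the named destination except import duty and clearance.
Seller's account: goods 243704.62 + inland to port 1192.62 + freight 8014.67 + destination terminal 177.02 + delivery 1043.71 = 254132.64
Buyer's account: brokerage 211.72 + duty 3412.24 = 3623.96

Seller: CAD 254132.64; buyer: CAD 3623.96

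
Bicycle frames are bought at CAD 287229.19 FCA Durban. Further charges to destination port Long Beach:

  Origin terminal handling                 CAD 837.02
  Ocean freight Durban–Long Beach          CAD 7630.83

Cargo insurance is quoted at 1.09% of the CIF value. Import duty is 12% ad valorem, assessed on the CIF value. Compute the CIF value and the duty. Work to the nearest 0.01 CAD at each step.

Let C be the CIF value. C = FCA price + pre-shipment costs + freight + 1.09% × C
C − 1.09% × C = 287229.19 + 837.02 + 7630.83
0.9891 × C = 295697.04
C = 295697.04 / 0.9891 = 298955.66
Insurance premium = 1.09% × 298955.66 = 3258.62
Import duty = 298955.66 × 12% = 35874.68

CIF value: CAD 298955.66; import duty: CAD 35874.68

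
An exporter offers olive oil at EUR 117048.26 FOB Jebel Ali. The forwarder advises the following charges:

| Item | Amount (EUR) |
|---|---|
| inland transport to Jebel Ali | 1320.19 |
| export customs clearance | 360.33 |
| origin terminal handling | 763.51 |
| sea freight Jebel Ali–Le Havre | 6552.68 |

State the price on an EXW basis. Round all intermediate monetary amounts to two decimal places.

Not relevant to the conversion: freight — on the buyer under both terms; not part of either seller's price.
From FOB to EXW, the seller no longer bears: inland to port, export clearance, origin terminal.
EXW price = 117048.26 − 1320.19 − 360.33 − 763.51 = 114604.23

EXW price: EUR 114604.23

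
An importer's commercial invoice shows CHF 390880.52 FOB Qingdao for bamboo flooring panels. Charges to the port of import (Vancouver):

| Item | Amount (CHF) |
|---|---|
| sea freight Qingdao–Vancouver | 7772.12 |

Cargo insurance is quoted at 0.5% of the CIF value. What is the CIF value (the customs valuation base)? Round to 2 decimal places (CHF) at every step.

Let C be the CIF value. C = FOB price + freight + 0.5% × C
C − 0.5% × C = 390880.52 + 7772.12
0.995 × C = 398652.64
C = 398652.64 / 0.995 = 400655.92
Insurance premium = 0.5% × 400655.92 = 2003.28

CIF value: CHF 400655.92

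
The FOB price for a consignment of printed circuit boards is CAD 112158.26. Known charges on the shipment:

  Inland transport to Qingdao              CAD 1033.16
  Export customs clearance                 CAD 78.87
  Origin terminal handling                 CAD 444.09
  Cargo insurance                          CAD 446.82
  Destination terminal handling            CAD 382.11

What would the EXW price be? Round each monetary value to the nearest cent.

EXW price: CAD 110602.14

Not relevant to the conversion: insurance, destination terminal — on the buyer under both terms; not part of either seller's price.
From FOB to EXW, the seller no longer bears: inland to port, export clearance, origin terminal.
EXW price = 112158.26 − 1033.16 − 78.87 − 444.09 = 110602.14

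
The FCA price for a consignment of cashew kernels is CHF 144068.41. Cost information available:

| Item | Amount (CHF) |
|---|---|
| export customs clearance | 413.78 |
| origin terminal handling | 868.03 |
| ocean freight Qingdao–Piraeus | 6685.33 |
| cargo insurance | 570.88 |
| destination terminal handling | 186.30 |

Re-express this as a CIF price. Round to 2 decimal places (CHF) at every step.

CIF price: CHF 152192.65

Not relevant to the conversion: export clearance — on the seller under both FCA and CIF; already in the FCA price and stays in the CIF price. destination terminal — on the buyer under both terms; not part of either seller's price.
From FCA to CIF, the seller additionally bears: origin terminal, freight, insurance.
CIF price = 144068.41 + 868.03 + 6685.33 + 570.88 = 152192.65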